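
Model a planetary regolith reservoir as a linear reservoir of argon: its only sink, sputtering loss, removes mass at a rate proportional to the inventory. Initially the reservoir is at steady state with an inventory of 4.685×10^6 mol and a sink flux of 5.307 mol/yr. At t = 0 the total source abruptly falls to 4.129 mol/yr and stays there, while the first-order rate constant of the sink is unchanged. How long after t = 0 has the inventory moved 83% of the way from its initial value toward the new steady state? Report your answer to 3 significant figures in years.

τ = M₀/F₀ = 4.685×10^6/5.307 = 882800 yr.
The remaining gap fraction is e^(−t/τ); 83% covered ⇒ e^(−t/τ) = 0.170.
t = −τ ln(0.170) = 882800 × 1.772 = 1.564×10^6 yr.

1.56×10^6 yr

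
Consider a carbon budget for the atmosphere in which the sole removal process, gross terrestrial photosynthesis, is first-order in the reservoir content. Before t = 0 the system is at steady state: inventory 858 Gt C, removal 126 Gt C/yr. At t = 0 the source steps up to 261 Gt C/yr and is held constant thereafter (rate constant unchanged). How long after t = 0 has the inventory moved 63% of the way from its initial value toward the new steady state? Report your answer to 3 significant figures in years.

6.77 yr

τ = M₀/F₀ = 858/126 = 6.810 yr.
The remaining gap fraction is e^(−t/τ); 63% covered ⇒ e^(−t/τ) = 0.370.
t = −τ ln(0.370) = 6.810 × 0.9943 = 6.770 yr.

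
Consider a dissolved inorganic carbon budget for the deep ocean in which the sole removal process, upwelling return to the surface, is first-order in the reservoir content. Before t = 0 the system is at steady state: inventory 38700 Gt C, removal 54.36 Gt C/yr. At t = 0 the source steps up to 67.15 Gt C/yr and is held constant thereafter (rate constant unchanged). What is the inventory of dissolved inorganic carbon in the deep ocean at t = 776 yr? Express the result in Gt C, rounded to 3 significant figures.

The sink rate constant is k = F₀/M₀ = 54.36/38700 = 0.001405 yr⁻¹.
Solving dM/dt = F₁ − kM with M(0) = M₀ gives M(t) = F₁/k + (M₀ − F₁/k)·e^(−kt).
F₁/k = 67.15/0.001405 = 47805 Gt C; kt = 0.001405 × 776 = 1.090, e^(−kt) = 0.3362.
M(776) = 47805 + (38700 − 47805) × 0.3362 = 47805 − 3061 = 44744 Gt C.

44700 Gt C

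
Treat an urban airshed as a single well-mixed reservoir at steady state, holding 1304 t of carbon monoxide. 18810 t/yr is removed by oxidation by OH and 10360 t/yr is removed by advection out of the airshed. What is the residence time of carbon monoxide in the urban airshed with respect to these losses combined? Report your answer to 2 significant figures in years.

Total removal = 18810 + 10360 = 29170 t/yr.
τ = M / ΣF_out = 1304 / 29170 = 0.04470 yr.

0.045 yr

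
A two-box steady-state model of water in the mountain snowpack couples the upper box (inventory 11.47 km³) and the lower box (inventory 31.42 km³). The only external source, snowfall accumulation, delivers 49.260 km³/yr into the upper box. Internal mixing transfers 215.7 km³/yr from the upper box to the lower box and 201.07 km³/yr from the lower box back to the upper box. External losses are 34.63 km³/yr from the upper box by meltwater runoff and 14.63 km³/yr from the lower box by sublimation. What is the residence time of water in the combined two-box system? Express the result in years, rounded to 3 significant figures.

0.871 yr

Treat the two boxes together as one reservoir: the mixing fluxes between them are internal recycling, so τ = ΣM / Σ(external losses).
M_total = 11.47 + 31.42 = 42.890 km³.
ΣF_external_out = 34.63 + 14.63 = 49.260 km³/yr.
τ = M_total / ΣF_ext = 42.890 / 49.260 = 0.8707 yr.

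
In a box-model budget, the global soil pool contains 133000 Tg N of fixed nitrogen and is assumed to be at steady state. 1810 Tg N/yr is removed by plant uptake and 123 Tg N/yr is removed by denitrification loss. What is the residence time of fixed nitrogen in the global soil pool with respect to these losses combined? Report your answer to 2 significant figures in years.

69 yr

Total removal = 1810 + 123.0 = 1933.0 Tg N/yr.
τ = M / ΣF_out = 133000 / 1933.0 = 68.80 yr.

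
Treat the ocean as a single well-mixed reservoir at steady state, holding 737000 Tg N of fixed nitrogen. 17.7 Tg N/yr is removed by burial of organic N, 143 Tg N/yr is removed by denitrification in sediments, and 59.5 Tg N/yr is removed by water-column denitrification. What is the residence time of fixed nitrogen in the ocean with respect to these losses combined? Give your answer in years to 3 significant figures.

3350 yr

Total removal = 17.70 + 143.0 + 59.50 = 220.20 Tg N/yr.
τ = M / ΣF_out = 737000 / 220.20 = 3347 yr.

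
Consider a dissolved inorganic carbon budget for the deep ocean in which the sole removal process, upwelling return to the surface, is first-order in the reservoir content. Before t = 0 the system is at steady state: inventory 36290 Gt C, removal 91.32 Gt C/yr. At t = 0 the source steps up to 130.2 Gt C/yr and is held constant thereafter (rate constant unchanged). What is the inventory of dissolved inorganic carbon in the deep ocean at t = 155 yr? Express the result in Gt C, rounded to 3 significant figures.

41300 Gt C

Residence time τ = M₀/F₀ = 397.4 yr. The eventual steady state is M_∞ = M₀·(F₁/F₀) = 36290 × 130.2/91.32 = 51741 Gt C.
The anomaly ΔM(t) = M(t) − M_∞ decays as ΔM₀·e^(−t/τ) with ΔM₀ = 36290 − 51741 = −15450 Gt C.
At t = 155 yr, e^(−t/τ) = e^(−0.3900) = 0.6770, so ΔM = −10460 Gt C and M = 51741 − 10460 = 41280 Gt C.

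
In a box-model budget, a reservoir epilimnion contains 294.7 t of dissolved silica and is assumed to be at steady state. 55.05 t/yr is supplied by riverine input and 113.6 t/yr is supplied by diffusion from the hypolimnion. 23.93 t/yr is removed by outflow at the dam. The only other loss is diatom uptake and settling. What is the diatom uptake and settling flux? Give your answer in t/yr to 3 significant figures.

145 t/yr

At steady state ΣF_in = ΣF_out.
ΣF_in = 55.05 + 113.6 = 168.65 t/yr.
Diatom uptake and settling flux = ΣF_in − (23.93) = 168.65 − 23.93 = 144.7 t/yr.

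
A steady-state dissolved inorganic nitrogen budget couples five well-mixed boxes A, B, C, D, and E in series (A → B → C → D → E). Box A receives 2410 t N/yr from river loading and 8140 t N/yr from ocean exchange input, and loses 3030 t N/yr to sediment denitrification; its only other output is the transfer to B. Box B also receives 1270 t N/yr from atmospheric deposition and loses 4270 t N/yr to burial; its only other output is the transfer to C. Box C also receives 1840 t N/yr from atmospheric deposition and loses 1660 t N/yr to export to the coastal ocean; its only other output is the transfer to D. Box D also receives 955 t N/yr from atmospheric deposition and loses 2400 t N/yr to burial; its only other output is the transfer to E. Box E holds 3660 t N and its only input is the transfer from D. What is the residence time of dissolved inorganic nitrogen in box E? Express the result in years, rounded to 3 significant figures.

1.12 yr

Box A: F(A→B) = (2410 + 8140) − 3030 = 7520.0 t N/yr.
Box B: F(B→C) = (7520.0 + 1270) − 4270 = 4520.0 t N/yr.
Box C: F(C→D) = (4520.0 + 1840) − 1660 = 4700.0 t N/yr.
Box D: F(D→E) = (4700.0 + 955) − 2400 = 3255.0 t N/yr.
Box E throughput = its input = 3255.0 t N/yr; τ = 3660 / 3255.0 = 1.124 yr.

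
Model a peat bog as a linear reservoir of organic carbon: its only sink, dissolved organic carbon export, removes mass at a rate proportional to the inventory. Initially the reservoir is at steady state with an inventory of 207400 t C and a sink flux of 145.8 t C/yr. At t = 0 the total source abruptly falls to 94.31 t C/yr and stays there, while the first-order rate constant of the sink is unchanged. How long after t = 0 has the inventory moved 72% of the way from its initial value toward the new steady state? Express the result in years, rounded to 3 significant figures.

τ = M₀/F₀ = 207400/145.8 = 1422 yr.
The remaining gap fraction is e^(−t/τ); 72% covered ⇒ e^(−t/τ) = 0.280.
t = −τ ln(0.280) = 1422 × 1.273 = 1811 yr.

1810 yr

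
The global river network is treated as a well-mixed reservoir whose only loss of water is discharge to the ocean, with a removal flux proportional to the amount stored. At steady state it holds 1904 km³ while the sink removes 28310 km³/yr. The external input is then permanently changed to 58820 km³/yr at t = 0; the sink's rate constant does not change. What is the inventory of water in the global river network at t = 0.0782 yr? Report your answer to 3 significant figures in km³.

Residence time τ = M₀/F₀ = 0.06726 yr. The eventual steady state is M_∞ = M₀·(F₁/F₀) = 1904 × 58820/28310 = 3956.0 km³.
The anomaly ΔM(t) = M(t) − M_∞ decays as ΔM₀·e^(−t/τ) with ΔM₀ = 1904 − 3956.0 = −2052 km³.
At t = 0.0782 yr, e^(−t/τ) = e^(−1.163) = 0.3126, so ΔM = −641.5 km³ and M = 3956.0 − 641.5 = 3314.5 km³.

3310 km³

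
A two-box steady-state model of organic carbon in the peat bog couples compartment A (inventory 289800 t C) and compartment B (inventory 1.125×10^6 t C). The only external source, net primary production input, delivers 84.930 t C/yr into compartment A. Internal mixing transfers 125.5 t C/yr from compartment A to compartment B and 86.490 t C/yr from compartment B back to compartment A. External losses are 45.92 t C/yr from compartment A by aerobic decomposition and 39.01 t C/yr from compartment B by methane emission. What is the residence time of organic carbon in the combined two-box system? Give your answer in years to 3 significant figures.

Treat the two boxes together as one reservoir: the mixing fluxes between them are internal recycling, so τ = ΣM / Σ(external losses).
M_total = 289800 + 1.125×10^6 = 1.4148×10^6 t C.
ΣF_external_out = 45.92 + 39.01 = 84.930 t C/yr.
τ = M_total / ΣF_ext = 1.4148×10^6 / 84.930 = 16660 yr.

16700 yr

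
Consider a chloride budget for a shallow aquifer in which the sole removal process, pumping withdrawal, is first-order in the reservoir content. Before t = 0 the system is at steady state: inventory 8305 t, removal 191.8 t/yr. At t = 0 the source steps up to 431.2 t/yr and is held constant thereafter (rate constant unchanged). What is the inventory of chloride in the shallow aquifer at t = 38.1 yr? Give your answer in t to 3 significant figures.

The sink rate constant is k = F₀/M₀ = 191.8/8305 = 0.02309 yr⁻¹.
Solving dM/dt = F₁ − kM with M(0) = M₀ gives M(t) = F₁/k + (M₀ − F₁/k)·e^(−kt).
F₁/k = 431.2/0.02309 = 18671 t; kt = 0.02309 × 38.1 = 0.8799, e^(−kt) = 0.4148.
M(38.1) = 18671 + (8305 − 18671) × 0.4148 = 18671 − 4300 = 14371 t.

14400 t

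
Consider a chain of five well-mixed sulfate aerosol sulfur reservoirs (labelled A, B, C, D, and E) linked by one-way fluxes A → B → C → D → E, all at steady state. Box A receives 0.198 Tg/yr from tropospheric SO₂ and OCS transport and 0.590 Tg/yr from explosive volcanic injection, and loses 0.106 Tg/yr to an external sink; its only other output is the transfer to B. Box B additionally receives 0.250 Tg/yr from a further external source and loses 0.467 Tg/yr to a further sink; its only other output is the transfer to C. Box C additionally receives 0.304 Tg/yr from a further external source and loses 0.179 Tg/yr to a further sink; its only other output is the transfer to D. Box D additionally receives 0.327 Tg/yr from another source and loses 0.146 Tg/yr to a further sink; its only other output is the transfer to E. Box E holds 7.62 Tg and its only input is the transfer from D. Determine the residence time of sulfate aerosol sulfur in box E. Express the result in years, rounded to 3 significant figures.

Box A: F(A→B) = (0.198 + 0.590) − 0.106 = 0.68200 Tg/yr.
Box B: F(B→C) = (0.68200 + 0.250) − 0.467 = 0.46500 Tg/yr.
Box C: F(C→D) = (0.46500 + 0.304) − 0.179 = 0.59000 Tg/yr.
Box D: F(D→E) = (0.59000 + 0.327) − 0.146 = 0.77100 Tg/yr.
Box E throughput = its input = 0.77100 Tg/yr; τ = 7.62 / 0.77100 = 9.883 yr.

9.88 yr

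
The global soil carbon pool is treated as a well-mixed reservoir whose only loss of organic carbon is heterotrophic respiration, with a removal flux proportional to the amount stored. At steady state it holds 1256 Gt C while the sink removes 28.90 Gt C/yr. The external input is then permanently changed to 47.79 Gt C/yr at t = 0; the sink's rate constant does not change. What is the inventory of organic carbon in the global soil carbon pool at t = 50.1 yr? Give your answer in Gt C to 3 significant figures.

1820 Gt C

Residence time τ = M₀/F₀ = 43.46 yr. The eventual steady state is M_∞ = M₀·(F₁/F₀) = 1256 × 47.79/28.90 = 2077.0 Gt C.
The anomaly ΔM(t) = M(t) − M_∞ decays as ΔM₀·e^(−t/τ) with ΔM₀ = 1256 − 2077.0 = −821.0 Gt C.
At t = 50.1 yr, e^(−t/τ) = e^(−1.153) = 0.3158, so ΔM = −259.2 Gt C and M = 2077.0 − 259.2 = 1817.7 Gt C.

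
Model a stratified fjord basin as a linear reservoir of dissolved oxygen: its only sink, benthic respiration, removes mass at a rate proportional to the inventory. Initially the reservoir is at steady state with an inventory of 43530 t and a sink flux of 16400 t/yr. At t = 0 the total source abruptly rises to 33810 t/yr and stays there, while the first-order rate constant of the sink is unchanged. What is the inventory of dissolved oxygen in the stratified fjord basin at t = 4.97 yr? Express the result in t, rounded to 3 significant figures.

The sink rate constant is k = F₀/M₀ = 16400/43530 = 0.3768 yr⁻¹.
Solving dM/dt = F₁ − kM with M(0) = M₀ gives M(t) = F₁/k + (M₀ − F₁/k)·e^(−kt).
F₁/k = 33810/0.3768 = 89741 t; kt = 0.3768 × 4.97 = 1.872, e^(−kt) = 0.1537.
M(4.97) = 89741 + (43530 − 89741) × 0.1537 = 89741 − 7105 = 82636 t.

82600 t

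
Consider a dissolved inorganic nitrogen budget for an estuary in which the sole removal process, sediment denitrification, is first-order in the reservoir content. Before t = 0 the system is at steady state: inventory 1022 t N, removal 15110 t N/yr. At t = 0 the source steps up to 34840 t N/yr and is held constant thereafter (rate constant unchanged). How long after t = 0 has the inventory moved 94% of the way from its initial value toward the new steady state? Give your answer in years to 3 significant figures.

0.190 yr

τ = M₀/F₀ = 1022/15110 = 0.06764 yr.
The remaining gap fraction is e^(−t/τ); 94% covered ⇒ e^(−t/τ) = 0.0600.
t = −τ ln(0.0600) = 0.06764 × 2.813 = 0.1903 yr.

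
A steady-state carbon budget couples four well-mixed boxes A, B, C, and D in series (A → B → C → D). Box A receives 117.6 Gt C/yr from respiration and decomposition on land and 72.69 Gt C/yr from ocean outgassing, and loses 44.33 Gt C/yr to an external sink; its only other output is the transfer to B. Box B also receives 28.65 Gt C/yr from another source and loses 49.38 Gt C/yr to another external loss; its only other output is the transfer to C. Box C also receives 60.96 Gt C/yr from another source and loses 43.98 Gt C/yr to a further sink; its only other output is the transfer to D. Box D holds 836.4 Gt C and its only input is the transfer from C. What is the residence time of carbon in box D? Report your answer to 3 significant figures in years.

Box A: F(A→B) = (117.6 + 72.69) − 44.33 = 145.96 Gt C/yr.
Box B: F(B→C) = (145.96 + 28.65) − 49.38 = 125.23 Gt C/yr.
Box C: F(C→D) = (125.23 + 60.96) − 43.98 = 142.21 Gt C/yr.
Box D throughput = its input = 142.21 Gt C/yr; τ = 836.4 / 142.21 = 5.881 yr.

5.88 yr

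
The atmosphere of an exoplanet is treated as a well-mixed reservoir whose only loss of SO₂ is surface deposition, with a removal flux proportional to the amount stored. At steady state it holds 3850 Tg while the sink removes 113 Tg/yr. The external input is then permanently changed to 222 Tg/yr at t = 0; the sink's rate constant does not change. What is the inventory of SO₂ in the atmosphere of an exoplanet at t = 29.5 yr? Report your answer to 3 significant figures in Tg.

τ = M₀/F₀ = 3850/113 = 34.07 yr; rate constant k = 1/τ.
New steady state M_∞ = F₁/k = F₁·τ = 222 × 34.07 = 7563.7 Tg.
M(t) = M_∞ + (M₀ − M_∞)·e^(−t/τ); t/τ = 29.5/34.07 = 0.8658, so e^(−t/τ) = 0.4207.
M(t) = 7563.7 − 3714 × 0.4207 = 6001.4 Tg.

6000 Tg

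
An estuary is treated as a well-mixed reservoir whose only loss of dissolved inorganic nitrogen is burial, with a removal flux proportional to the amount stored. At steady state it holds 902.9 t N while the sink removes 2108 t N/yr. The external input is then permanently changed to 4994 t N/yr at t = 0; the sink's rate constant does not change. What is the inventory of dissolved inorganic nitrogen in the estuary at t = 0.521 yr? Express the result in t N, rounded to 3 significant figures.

1770 t N

The sink rate constant is k = F₀/M₀ = 2108/902.9 = 2.335 yr⁻¹.
Solving dM/dt = F₁ − kM with M(0) = M₀ gives M(t) = F₁/k + (M₀ − F₁/k)·e^(−kt).
F₁/k = 4994/2.335 = 2139.0 t N; kt = 2.335 × 0.521 = 1.216, e^(−kt) = 0.2963.
M(0.521) = 2139.0 + (902.9 − 2139.0) × 0.2963 = 2139.0 − 366.3 = 1772.8 t N.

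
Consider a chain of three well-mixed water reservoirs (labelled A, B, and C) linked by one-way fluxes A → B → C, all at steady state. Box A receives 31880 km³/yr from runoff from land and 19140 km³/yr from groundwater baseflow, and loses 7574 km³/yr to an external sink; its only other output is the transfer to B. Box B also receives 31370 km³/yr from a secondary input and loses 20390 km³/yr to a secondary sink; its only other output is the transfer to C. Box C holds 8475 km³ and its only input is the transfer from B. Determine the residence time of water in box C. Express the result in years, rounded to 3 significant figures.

Box A: F(A→B) = (31880 + 19140) − 7574 = 43446 km³/yr.
Box B: F(B→C) = (43446 + 31370) − 20390 = 54426 km³/yr.
Box C throughput = its input = 54426 km³/yr; τ = 8475 / 54426 = 0.1557 yr.

0.156 yr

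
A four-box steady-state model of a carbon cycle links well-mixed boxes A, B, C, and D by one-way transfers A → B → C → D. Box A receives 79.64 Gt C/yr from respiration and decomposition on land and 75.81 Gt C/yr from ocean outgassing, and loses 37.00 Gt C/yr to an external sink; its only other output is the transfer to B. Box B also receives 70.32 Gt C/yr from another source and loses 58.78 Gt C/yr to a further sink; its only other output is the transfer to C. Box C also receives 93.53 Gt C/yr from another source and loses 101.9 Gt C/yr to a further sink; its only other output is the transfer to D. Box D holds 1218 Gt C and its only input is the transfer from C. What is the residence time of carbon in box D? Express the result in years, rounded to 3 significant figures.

10.0 yr

Box A: F(A→B) = (79.64 + 75.81) − 37.00 = 118.45 Gt C/yr.
Box B: F(B→C) = (118.45 + 70.32) − 58.78 = 129.99 Gt C/yr.
Box C: F(C→D) = (129.99 + 93.53) − 101.9 = 121.62 Gt C/yr.
Box D throughput = its input = 121.62 Gt C/yr; τ = 1218 / 121.62 = 10.01 yr.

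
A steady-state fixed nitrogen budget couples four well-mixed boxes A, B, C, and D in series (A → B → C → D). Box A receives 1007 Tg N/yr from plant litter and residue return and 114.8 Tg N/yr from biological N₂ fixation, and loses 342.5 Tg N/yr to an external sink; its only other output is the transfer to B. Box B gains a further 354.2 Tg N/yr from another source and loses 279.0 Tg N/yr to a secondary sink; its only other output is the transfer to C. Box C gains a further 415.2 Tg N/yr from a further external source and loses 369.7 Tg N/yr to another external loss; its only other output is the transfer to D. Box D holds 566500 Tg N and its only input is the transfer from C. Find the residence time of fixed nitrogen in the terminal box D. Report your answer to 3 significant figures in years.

Box A: F(A→B) = (1007 + 114.8) − 342.5 = 779.30 Tg N/yr.
Box B: F(B→C) = (779.30 + 354.2) − 279.0 = 854.50 Tg N/yr.
Box C: F(C→D) = (854.50 + 415.2) − 369.7 = 900.00 Tg N/yr.
Box D throughput = its input = 900.00 Tg N/yr; τ = 566500 / 900.00 = 629.4 yr.

629 yr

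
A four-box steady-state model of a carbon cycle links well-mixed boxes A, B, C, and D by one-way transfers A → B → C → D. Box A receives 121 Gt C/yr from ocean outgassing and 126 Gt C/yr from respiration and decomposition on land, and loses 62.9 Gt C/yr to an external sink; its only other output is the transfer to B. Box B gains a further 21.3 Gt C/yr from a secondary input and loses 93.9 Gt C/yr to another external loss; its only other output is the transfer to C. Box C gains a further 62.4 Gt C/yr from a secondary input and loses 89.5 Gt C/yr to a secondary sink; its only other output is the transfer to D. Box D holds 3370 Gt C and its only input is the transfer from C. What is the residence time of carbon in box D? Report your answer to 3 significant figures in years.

39.9 yr

Box A: F(A→B) = (121 + 126) − 62.9 = 184.10 Gt C/yr.
Box B: F(B→C) = (184.10 + 21.3) − 93.9 = 111.50 Gt C/yr.
Box C: F(C→D) = (111.50 + 62.4) − 89.5 = 84.400 Gt C/yr.
Box D throughput = its input = 84.400 Gt C/yr; τ = 3370 / 84.400 = 39.93 yr.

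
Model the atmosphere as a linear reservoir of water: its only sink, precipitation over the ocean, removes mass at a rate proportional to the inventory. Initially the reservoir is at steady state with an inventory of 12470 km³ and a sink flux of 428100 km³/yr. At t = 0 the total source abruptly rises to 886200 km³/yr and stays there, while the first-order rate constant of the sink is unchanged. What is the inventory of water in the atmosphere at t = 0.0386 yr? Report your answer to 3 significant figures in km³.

22300 km³

τ = M₀/F₀ = 12470/428100 = 0.02913 yr; rate constant k = 1/τ.
New steady state M_∞ = F₁/k = F₁·τ = 886200 × 0.02913 = 25814 km³.
M(t) = M_∞ + (M₀ − M_∞)·e^(−t/τ); t/τ = 0.0386/0.02913 = 1.325, so e^(−t/τ) = 0.2658.
M(t) = 25814 − 13340 × 0.2658 = 22268 km³.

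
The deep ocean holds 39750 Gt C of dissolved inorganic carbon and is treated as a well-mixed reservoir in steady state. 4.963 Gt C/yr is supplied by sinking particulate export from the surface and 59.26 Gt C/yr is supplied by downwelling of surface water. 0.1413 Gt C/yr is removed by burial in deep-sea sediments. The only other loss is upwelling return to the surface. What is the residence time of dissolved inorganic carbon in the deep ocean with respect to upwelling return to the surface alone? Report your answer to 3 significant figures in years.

At steady state ΣF_in = ΣF_out.
ΣF_in = 4.963 + 59.26 = 64.223 Gt C/yr.
Upwelling return to the surface flux = ΣF_in − (0.1413) = 64.223 − 0.1413 = 64.08 Gt C/yr.
τ = M / F = 39750 / 64.08 = 620.3 yr.

620 yr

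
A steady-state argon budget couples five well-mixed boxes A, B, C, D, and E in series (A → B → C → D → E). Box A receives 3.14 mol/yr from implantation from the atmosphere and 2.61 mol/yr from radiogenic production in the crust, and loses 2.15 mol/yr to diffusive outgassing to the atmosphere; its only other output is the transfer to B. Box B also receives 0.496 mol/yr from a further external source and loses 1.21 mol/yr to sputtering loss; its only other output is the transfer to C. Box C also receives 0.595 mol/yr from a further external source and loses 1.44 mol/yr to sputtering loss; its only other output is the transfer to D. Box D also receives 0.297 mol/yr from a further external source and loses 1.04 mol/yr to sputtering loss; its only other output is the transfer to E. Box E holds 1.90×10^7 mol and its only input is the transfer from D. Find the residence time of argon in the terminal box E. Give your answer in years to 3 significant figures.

1.46×10^7 yr

Box A: F(A→B) = (3.14 + 2.61) − 2.15 = 3.6000 mol/yr.
Box B: F(B→C) = (3.6000 + 0.496) − 1.21 = 2.8860 mol/yr.
Box C: F(C→D) = (2.8860 + 0.595) − 1.44 = 2.0410 mol/yr.
Box D: F(D→E) = (2.0410 + 0.297) − 1.04 = 1.2980 mol/yr.
Box E throughput = its input = 1.2980 mol/yr; τ = 1.90×10^7 / 1.2980 = 1.464×10^7 yr.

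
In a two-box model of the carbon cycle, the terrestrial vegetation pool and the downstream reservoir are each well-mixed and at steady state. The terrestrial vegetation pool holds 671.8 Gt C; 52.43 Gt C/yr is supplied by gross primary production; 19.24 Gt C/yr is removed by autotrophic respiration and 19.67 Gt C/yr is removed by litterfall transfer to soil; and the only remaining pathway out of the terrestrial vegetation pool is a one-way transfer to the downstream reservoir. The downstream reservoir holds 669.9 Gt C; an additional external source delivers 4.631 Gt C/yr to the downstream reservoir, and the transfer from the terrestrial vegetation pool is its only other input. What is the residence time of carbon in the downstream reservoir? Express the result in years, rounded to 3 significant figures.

Balance the terrestrial vegetation pool: ΣF_in = 52.430 Gt C/yr.
Transfer to the downstream reservoir = ΣF_in − (19.24 + 19.67) = 13.520 Gt C/yr.
Total input to the downstream reservoir = 13.520 + 4.631 = 18.151 Gt C/yr; at steady state this equals its total output.
τ = M / F = 669.9 / 18.151 = 36.91 yr.

36.9 yr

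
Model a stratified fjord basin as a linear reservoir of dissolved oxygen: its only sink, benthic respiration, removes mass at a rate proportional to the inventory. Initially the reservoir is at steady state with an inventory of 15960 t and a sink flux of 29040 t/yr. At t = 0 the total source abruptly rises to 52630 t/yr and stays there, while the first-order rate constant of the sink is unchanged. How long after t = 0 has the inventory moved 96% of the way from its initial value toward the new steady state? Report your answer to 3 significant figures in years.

τ = M₀/F₀ = 15960/29040 = 0.5496 yr.
The remaining gap fraction is e^(−t/τ); 96% covered ⇒ e^(−t/τ) = 0.0400.
t = −τ ln(0.0400) = 0.5496 × 3.219 = 1.769 yr.

1.77 yr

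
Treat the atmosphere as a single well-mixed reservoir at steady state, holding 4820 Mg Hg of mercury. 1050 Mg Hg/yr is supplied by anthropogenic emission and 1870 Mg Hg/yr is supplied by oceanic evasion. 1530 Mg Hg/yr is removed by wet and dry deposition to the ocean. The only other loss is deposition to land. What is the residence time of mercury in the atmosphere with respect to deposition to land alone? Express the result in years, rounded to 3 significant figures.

3.47 yr

At steady state ΣF_in = ΣF_out.
ΣF_in = 1050 + 1870 = 2920.0 Mg Hg/yr.
Deposition to land flux = ΣF_in − (1530) = 2920.0 − 1530 = 1390 Mg Hg/yr.
τ = M / F = 4820 / 1390 = 3.468 yr.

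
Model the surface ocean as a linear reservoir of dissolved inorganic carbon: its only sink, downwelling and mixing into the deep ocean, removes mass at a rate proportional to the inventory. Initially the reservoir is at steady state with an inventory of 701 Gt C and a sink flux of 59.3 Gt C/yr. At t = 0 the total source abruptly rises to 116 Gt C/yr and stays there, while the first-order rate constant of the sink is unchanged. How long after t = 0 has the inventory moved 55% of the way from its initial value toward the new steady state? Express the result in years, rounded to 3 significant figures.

τ = M₀/F₀ = 701/59.3 = 11.82 yr.
The remaining gap fraction is e^(−t/τ); 55% covered ⇒ e^(−t/τ) = 0.450.
t = −τ ln(0.450) = 11.82 × 0.7985 = 9.439 yr.

9.44 yr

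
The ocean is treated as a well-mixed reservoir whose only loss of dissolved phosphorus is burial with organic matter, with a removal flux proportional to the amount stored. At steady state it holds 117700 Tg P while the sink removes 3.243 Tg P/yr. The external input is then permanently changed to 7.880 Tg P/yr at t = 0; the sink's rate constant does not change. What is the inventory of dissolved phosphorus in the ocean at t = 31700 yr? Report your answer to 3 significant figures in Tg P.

The sink rate constant is k = F₀/M₀ = 3.243/117700 = 2.755×10^-5 yr⁻¹.
Solving dM/dt = F₁ − kM with M(0) = M₀ gives M(t) = F₁/k + (M₀ − F₁/k)·e^(−kt).
F₁/k = 7.880/2.755×10^-5 = 285990 Tg P; kt = 2.755×10^-5 × 31700 = 0.8734, e^(−kt) = 0.4175.
M(31700) = 285990 + (117700 − 285990) × 0.4175 = 285990 − 70270 = 215730 Tg P.

216000 Tg P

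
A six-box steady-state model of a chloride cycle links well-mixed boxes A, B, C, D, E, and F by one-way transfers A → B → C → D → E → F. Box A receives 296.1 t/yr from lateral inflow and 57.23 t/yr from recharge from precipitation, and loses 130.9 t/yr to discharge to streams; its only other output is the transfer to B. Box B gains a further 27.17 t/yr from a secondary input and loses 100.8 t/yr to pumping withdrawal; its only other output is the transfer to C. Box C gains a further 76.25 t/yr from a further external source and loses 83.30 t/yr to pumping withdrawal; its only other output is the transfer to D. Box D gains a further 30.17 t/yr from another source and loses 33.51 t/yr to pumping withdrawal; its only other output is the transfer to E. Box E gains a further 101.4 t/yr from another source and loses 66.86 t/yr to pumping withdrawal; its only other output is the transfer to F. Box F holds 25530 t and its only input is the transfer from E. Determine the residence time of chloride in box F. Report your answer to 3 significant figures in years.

Box A: F(A→B) = (296.1 + 57.23) − 130.9 = 222.43 t/yr.
Box B: F(B→C) = (222.43 + 27.17) − 100.8 = 148.80 t/yr.
Box C: F(C→D) = (148.80 + 76.25) − 83.30 = 141.75 t/yr.
Box D: F(D→E) = (141.75 + 30.17) − 33.51 = 138.41 t/yr.
Box E: F(E→F) = (138.41 + 101.4) − 66.86 = 172.95 t/yr.
Box F throughput = its input = 172.95 t/yr; τ = 25530 / 172.95 = 147.6 yr.

148 yr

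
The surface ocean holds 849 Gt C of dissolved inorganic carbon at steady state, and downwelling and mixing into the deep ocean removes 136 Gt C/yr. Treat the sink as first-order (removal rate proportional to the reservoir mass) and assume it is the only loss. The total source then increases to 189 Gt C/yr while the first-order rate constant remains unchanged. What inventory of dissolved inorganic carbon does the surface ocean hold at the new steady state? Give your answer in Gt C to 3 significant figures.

Rate constant k = F/M = 136 / 849 = 0.1602 yr⁻¹.
At the new steady state, source = k·M_new ⇒ M_new = 189 / 0.1602 = 1180 Gt C.
(Equivalently M_new = M × F_new/F_old = 849 × 189/136.)

1180 Gt C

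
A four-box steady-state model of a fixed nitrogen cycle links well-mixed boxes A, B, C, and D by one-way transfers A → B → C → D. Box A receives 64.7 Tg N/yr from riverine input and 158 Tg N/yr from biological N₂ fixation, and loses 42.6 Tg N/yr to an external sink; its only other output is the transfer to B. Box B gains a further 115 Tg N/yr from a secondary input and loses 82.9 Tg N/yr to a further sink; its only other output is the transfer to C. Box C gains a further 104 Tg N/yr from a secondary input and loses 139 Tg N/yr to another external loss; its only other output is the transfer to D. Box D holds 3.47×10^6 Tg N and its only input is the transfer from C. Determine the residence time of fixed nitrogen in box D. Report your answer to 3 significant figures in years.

Box A: F(A→B) = (64.7 + 158) − 42.6 = 180.10 Tg N/yr.
Box B: F(B→C) = (180.10 + 115) − 82.9 = 212.20 Tg N/yr.
Box C: F(C→D) = (212.20 + 104) − 139 = 177.20 Tg N/yr.
Box D throughput = its input = 177.20 Tg N/yr; τ = 3.47×10^6 / 177.20 = 19580 yr.

19600 yr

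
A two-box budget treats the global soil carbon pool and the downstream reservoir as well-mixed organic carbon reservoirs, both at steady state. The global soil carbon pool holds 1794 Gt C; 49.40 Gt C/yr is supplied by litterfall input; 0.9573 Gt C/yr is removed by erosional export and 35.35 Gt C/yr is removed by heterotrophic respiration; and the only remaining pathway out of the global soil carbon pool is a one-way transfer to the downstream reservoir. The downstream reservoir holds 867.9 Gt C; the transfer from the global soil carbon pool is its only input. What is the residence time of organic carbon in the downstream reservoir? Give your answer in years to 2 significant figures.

66 yr

Balance the global soil carbon pool: ΣF_in = 49.400 Gt C/yr.
Transfer to the downstream reservoir = ΣF_in − (0.9573 + 35.35) = 13.093 Gt C/yr.
At steady state the output of the downstream reservoir equals its input, 13.093 Gt C/yr.
τ = M / F = 867.9 / 13.093 = 66.29 yr.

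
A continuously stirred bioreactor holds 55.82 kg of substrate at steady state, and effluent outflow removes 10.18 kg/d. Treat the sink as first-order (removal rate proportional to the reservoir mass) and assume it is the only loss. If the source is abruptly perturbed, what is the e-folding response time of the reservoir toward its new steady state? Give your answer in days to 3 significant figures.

For a linear reservoir the response time equals the residence time τ = M/F.
τ = 55.82 / 10.18 = 5.483 d.

5.48 d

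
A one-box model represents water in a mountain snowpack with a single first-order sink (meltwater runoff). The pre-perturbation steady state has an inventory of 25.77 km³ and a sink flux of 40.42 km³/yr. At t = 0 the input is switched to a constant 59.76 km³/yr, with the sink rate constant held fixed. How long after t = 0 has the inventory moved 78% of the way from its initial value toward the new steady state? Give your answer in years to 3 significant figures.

τ = M₀/F₀ = 25.77/40.42 = 0.6376 yr.
The remaining gap fraction is e^(−t/τ); 78% covered ⇒ e^(−t/τ) = 0.220.
t = −τ ln(0.220) = 0.6376 × 1.514 = 0.9653 yr.

0.965 yr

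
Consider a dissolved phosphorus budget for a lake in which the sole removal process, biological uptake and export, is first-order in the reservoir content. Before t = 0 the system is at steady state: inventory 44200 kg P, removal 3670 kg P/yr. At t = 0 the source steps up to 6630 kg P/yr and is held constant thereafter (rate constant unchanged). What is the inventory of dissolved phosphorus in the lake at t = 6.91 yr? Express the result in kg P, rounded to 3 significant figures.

59800 kg P

The sink rate constant is k = F₀/M₀ = 3670/44200 = 0.08303 yr⁻¹.
Solving dM/dt = F₁ − kM with M(0) = M₀ gives M(t) = F₁/k + (M₀ − F₁/k)·e^(−kt).
F₁/k = 6630/0.08303 = 79849 kg P; kt = 0.08303 × 6.91 = 0.5737, e^(−kt) = 0.5634.
M(6.91) = 79849 + (44200 − 79849) × 0.5634 = 79849 − 20090 = 59764 kg P.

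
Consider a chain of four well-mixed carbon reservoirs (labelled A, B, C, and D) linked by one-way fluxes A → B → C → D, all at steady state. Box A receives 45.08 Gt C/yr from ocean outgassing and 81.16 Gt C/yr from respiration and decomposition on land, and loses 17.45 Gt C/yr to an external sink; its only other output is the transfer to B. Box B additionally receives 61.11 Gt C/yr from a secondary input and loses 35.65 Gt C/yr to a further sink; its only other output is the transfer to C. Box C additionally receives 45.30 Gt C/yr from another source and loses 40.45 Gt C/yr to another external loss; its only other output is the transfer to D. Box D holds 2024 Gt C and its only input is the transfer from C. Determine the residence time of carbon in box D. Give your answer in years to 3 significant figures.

14.6 yr

Box A: F(A→B) = (45.08 + 81.16) − 17.45 = 108.79 Gt C/yr.
Box B: F(B→C) = (108.79 + 61.11) − 35.65 = 134.25 Gt C/yr.
Box C: F(C→D) = (134.25 + 45.30) − 40.45 = 139.10 Gt C/yr.
Box D throughput = its input = 139.10 Gt C/yr; τ = 2024 / 139.10 = 14.55 yr.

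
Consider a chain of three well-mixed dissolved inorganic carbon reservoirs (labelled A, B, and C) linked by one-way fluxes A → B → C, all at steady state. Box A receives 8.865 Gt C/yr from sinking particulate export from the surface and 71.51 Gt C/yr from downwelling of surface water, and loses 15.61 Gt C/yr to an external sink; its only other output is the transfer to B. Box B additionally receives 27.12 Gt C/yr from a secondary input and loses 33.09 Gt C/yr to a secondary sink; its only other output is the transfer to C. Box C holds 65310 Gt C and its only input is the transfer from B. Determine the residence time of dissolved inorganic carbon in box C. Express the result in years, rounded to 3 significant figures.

1110 yr

Box A: F(A→B) = (8.865 + 71.51) − 15.61 = 64.765 Gt C/yr.
Box B: F(B→C) = (64.765 + 27.12) − 33.09 = 58.795 Gt C/yr.
Box C throughput = its input = 58.795 Gt C/yr; τ = 65310 / 58.795 = 1111 yr.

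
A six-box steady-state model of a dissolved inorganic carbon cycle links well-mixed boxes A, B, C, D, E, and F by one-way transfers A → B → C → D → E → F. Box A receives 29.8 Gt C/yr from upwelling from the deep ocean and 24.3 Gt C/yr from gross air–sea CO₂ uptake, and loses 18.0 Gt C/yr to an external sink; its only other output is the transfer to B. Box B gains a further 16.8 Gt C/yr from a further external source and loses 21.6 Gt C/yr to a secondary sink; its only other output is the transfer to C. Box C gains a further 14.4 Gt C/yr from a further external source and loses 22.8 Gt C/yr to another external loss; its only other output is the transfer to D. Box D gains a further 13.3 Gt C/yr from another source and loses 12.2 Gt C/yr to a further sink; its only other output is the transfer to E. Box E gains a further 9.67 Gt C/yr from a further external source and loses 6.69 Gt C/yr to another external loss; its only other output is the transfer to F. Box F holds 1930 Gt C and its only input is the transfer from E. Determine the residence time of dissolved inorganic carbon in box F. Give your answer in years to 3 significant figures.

Box A: F(A→B) = (29.8 + 24.3) − 18.0 = 36.100 Gt C/yr.
Box B: F(B→C) = (36.100 + 16.8) − 21.6 = 31.300 Gt C/yr.
Box C: F(C→D) = (31.300 + 14.4) − 22.8 = 22.900 Gt C/yr.
Box D: F(D→E) = (22.900 + 13.3) − 12.2 = 24.000 Gt C/yr.
Box E: F(E→F) = (24.000 + 9.67) − 6.69 = 26.980 Gt C/yr.
Box F throughput = its input = 26.980 Gt C/yr; τ = 1930 / 26.980 = 71.53 yr.

71.5 yr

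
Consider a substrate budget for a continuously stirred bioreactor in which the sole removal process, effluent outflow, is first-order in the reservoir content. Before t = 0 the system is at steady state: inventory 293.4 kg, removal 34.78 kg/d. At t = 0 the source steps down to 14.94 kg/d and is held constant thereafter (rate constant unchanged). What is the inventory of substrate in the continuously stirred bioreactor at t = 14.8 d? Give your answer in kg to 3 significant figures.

155 kg

The sink rate constant is k = F₀/M₀ = 34.78/293.4 = 0.1185 d⁻¹.
Solving dM/dt = F₁ − kM with M(0) = M₀ gives M(t) = F₁/k + (M₀ − F₁/k)·e^(−kt).
F₁/k = 14.94/0.1185 = 126.03 kg; kt = 0.1185 × 14.8 = 1.754, e^(−kt) = 0.1730.
M(14.8) = 126.03 + (293.4 − 126.03) × 0.1730 = 126.03 + 28.96 = 154.99 kg.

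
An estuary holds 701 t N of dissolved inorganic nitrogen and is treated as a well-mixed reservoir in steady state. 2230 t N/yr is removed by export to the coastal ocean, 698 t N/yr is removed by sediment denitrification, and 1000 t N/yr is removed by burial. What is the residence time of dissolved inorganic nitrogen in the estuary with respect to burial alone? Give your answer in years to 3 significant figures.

Residence time with respect to a single sink: τ = M / F_sink.
τ = 701 / 1000 = 0.7010 yr.

0.701 yr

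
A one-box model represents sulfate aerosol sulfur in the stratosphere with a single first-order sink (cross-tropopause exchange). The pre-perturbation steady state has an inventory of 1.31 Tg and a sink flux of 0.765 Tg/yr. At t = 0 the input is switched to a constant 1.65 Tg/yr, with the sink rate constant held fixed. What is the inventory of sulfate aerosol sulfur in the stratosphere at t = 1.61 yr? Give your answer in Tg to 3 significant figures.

2.23 Tg

Residence time τ = M₀/F₀ = 1.712 yr. The eventual steady state is M_∞ = M₀·(F₁/F₀) = 1.31 × 1.65/0.765 = 2.8255 Tg.
The anomaly ΔM(t) = M(t) − M_∞ decays as ΔM₀·e^(−t/τ) with ΔM₀ = 1.31 − 2.8255 = −1.515 Tg.
At t = 1.61 yr, e^(−t/τ) = e^(−0.9402) = 0.3906, so ΔM = −0.5919 Tg and M = 2.8255 − 0.5919 = 2.2336 Tg.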